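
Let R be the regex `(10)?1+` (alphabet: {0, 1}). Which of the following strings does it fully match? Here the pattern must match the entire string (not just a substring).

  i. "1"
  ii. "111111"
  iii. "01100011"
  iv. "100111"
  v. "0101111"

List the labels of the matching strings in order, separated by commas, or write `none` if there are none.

i → match
ii → match
iii → no match
iv → no match
v → no match

i, ii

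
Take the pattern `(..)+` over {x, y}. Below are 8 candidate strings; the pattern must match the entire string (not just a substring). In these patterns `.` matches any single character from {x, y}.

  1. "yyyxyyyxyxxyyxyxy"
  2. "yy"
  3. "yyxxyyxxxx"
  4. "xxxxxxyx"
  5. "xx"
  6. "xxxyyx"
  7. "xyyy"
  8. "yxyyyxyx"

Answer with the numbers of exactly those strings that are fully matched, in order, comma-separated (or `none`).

1 → no match
2 → match
3 → match
4 → match
5 → match
6 → match
7 → match
8 → match

2, 3, 4, 5, 6, 7, 8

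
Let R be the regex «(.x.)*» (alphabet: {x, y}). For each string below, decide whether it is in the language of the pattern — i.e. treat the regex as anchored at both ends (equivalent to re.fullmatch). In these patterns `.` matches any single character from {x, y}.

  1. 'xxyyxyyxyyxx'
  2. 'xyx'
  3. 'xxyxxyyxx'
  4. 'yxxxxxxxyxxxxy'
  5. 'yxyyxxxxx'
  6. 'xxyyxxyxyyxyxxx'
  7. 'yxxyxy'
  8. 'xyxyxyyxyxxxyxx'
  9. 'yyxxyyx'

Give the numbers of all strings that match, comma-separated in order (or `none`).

1, 3, 5, 6, 7

1. 'xxyyxyyxyyxx' → match
2. 'xyx' → no match
3. 'xxyxxyyxx' → match
4 → no match
5. 'yxyyxxxxx' → match
6 → match
7. 'yxxyxy' → match
8 → no match
9. 'yyxxyyx' → no match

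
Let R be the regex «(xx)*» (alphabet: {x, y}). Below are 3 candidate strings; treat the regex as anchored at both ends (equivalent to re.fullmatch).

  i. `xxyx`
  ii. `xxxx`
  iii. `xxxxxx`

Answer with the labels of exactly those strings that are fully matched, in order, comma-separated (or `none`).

ii, iii

i → no match
ii → match
iii → match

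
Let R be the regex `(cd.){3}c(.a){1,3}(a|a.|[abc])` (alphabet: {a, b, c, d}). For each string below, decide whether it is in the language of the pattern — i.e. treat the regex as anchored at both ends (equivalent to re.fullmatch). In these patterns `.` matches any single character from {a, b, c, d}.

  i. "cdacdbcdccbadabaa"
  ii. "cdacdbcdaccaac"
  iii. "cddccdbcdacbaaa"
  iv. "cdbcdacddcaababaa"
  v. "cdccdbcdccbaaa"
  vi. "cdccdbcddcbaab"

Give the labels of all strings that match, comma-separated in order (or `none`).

i, ii, iv, v, vi

i → match
ii → match
iii → no match
iv → match
v → match
vi → match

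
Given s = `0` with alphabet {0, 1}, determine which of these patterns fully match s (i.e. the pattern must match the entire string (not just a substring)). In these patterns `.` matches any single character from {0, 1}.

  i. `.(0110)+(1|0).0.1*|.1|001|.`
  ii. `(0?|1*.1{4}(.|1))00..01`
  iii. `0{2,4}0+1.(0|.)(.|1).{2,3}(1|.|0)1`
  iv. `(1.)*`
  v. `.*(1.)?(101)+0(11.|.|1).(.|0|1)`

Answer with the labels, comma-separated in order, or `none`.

i

i → match
ii → no match — must end with `01`
iii → no match — must end with `1`
iv → no match
v → no match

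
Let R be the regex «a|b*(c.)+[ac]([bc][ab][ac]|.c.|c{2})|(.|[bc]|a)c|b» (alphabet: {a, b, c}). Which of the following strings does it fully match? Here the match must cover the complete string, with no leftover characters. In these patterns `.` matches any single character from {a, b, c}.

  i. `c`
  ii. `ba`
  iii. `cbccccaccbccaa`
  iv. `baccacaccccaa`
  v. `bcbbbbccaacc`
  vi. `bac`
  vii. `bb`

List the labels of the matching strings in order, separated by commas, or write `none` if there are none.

i. `c` → no match
ii. `ba` → no match
iii → no match
iv → no match
v. `bcbbbbccaacc` → no match
vi. `bac` → no match
vii. `bb` → no match

none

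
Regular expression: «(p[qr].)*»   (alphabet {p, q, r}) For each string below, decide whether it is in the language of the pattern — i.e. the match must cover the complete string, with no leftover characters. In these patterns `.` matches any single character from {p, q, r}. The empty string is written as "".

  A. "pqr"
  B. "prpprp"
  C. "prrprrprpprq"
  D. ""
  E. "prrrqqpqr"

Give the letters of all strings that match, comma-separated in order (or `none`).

A, B, C, D

A → match
B → match
C → match
D → match
E → no match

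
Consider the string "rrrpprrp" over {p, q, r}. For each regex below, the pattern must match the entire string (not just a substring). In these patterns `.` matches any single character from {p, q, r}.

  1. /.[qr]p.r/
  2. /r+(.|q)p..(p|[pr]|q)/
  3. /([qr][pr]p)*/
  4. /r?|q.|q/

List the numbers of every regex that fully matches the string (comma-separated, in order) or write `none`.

1 → no match — must end with "r"
2 → match
3 → no match
4 → no match

2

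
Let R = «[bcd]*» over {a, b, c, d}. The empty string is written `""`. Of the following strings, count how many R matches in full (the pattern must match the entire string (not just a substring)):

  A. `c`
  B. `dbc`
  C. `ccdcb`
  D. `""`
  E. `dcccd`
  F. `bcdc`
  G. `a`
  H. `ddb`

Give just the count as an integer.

7

A → match
B → match
C → match
D → match
E → match
F → match
G → no match
H → match
Total matched: 7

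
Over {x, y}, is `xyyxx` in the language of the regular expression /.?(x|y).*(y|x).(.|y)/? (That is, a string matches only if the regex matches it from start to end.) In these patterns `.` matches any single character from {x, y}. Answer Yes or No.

Yes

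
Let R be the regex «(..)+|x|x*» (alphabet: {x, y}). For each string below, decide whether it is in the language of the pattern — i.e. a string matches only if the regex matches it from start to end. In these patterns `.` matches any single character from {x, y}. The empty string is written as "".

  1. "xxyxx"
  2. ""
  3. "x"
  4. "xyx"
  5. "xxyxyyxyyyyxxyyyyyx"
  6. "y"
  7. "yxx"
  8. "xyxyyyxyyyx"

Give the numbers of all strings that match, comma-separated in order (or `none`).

2, 3

1 → no match
2 → match
3 → match
4 → no match
5 → no match
6 → no match
7 → no match
8 → no match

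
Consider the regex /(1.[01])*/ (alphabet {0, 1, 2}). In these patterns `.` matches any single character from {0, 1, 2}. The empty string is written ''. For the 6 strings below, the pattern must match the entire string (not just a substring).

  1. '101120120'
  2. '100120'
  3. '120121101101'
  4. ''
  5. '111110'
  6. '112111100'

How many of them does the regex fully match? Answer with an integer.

1. '101120120' → match
2. '100120' → match
3. '120121101101' → match
4. '' → match
5. '111110' → match
6. '112111100' → no match
Total matched: 5

5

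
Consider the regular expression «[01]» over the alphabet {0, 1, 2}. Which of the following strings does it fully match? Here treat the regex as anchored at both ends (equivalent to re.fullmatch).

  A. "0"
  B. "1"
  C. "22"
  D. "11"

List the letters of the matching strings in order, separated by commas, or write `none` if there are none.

A → match
B → match
C → no match
D → no match

A, B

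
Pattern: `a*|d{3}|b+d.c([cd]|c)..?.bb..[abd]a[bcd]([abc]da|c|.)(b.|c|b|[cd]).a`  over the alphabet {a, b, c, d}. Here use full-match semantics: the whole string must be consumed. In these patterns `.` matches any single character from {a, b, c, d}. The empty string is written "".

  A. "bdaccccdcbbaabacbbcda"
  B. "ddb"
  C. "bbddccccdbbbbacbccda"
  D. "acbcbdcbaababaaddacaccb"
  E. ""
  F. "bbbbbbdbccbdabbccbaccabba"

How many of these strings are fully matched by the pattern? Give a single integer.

A → no match
B → no match
C → no match
D → no match
E → match
F → no match
Total matched: 1

1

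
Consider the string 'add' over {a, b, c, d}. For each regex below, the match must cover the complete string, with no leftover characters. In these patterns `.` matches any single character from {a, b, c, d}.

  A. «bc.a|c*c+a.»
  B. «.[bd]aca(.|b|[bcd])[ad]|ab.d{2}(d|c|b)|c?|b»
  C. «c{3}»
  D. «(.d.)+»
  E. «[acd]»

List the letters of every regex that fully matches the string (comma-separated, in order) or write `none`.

A → no match
B → no match
C → no match — must start with 'c'
D → match
E → no match

D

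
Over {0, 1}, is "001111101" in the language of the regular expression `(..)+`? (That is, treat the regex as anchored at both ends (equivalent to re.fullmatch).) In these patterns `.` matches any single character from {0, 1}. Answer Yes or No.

No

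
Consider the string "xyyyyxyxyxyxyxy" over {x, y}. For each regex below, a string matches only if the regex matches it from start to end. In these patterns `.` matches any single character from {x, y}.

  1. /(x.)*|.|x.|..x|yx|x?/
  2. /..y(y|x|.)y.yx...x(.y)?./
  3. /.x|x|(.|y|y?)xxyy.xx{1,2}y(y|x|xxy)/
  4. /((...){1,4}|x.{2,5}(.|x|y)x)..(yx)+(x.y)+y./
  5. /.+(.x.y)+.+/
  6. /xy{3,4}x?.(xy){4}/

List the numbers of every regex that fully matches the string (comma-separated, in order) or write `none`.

1 → no match
2 → no match
3 → no match
4 → no match
5 → no match
6 → match

6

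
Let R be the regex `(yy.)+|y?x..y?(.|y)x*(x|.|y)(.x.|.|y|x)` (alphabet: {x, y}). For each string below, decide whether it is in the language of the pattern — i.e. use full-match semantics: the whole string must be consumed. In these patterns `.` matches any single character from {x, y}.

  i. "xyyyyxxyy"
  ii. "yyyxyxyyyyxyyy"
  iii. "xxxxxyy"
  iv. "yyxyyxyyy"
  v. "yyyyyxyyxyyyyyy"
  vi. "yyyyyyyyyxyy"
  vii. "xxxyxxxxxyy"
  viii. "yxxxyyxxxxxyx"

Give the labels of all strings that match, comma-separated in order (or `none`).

i → match
ii → no match
iii → match
iv → match
v → match
vi → no match
vii → match
viii → match

i, iii, iv, v, vii, viii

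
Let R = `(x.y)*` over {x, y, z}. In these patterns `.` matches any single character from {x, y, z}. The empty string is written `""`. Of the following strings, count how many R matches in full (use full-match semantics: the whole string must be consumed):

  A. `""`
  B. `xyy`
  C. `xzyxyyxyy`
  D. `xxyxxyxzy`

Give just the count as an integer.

4

A → match
B → match
C → match
D → match
Total matched: 4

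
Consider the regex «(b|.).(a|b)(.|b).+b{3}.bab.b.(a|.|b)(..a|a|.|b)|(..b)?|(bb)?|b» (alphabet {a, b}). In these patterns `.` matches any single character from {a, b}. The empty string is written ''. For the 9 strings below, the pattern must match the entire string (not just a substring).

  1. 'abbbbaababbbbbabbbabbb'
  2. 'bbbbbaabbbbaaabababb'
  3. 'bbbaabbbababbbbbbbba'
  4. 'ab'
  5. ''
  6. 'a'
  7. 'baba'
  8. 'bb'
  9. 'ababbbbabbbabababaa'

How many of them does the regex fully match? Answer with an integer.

1 → no match
2 → no match
3 → no match
4. 'ab' → no match
5. '' → match
6. 'a' → no match
7. 'baba' → no match
8. 'bb' → match
9 → no match
Total matched: 2

2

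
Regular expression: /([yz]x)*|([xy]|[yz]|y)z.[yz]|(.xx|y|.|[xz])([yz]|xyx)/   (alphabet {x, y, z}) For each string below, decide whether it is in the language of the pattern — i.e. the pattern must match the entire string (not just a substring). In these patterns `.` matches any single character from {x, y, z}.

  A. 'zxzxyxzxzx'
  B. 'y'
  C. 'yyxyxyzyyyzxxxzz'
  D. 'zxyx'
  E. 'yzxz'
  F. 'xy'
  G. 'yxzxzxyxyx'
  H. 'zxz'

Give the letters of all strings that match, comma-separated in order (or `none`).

A → match
B → no match
C → no match
D → match
E → match
F → match
G → match
H → no match

A, D, E, F, G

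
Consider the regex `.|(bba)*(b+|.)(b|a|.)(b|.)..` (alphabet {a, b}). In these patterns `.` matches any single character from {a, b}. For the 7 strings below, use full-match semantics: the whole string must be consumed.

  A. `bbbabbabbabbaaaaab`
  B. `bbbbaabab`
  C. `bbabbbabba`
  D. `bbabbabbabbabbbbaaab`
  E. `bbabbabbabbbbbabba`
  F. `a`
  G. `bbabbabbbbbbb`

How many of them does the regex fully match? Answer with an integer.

A → no match
B → no match
C → match
D → match
E → match
F → match
G → match
Total matched: 5

5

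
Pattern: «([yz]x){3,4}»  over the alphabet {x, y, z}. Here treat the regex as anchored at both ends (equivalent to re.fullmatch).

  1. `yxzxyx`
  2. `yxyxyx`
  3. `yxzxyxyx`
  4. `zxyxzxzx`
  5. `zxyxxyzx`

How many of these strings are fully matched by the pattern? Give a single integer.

1 → match
2 → match
3 → match
4 → match
5 → no match
Total matched: 4

4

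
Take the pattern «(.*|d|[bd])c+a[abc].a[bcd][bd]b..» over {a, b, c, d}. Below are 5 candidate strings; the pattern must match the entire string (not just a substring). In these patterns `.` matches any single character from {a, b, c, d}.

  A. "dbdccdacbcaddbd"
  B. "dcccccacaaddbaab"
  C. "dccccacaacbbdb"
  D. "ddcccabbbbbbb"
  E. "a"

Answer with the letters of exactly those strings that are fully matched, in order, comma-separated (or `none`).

C

A → no match
B → no match
C → match
D → no match
E → no match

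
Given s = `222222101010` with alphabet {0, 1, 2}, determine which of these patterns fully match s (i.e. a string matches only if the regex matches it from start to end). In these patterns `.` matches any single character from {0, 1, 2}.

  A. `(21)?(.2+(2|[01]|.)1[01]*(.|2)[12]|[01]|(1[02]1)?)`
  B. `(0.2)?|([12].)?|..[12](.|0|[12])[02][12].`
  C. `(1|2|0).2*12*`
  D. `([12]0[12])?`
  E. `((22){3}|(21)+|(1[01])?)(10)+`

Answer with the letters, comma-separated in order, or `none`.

E

A → no match
B → no match
C → no match
D → no match
E → match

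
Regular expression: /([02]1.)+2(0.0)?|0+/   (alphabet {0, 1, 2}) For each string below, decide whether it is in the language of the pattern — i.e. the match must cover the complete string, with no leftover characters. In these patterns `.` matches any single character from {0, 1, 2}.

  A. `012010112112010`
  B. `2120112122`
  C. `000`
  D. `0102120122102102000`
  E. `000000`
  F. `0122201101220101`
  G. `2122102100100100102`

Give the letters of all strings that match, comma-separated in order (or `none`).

B, C, D, E, G

A → no match
B → match
C → match
D → match
E → match
F → no match
G → match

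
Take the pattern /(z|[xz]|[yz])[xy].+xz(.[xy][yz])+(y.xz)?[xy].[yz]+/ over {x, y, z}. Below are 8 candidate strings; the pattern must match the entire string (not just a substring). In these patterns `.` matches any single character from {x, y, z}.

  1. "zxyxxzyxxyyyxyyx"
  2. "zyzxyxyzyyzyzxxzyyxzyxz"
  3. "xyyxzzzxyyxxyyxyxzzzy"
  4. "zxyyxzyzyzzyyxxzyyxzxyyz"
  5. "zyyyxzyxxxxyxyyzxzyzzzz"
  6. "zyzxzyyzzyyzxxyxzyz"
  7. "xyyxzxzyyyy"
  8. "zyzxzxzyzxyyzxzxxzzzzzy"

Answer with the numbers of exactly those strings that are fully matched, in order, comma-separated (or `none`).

none

1 → no match
2 → no match
3 → no match
4 → no match
5 → no match
6 → no match
7 → no match
8 → no match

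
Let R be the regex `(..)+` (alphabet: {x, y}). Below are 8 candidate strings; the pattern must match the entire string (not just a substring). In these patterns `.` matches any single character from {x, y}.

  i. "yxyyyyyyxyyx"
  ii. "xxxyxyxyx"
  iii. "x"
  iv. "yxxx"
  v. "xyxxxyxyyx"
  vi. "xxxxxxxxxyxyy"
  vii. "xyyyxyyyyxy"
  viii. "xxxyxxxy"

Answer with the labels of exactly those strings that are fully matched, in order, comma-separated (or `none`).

i → match
ii → no match
iii → no match
iv → match
v → match
vi → no match
vii → no match
viii → match

i, iv, v, viii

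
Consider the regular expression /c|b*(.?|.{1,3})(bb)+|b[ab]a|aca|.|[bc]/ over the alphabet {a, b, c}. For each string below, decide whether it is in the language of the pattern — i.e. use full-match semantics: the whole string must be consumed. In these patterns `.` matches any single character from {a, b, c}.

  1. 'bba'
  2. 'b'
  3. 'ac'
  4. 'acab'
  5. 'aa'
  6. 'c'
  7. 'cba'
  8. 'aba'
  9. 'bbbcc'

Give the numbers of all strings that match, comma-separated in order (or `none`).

1, 2, 6

1 → match
2 → match
3 → no match
4 → no match
5 → no match
6 → match
7 → no match
8 → no match
9 → no match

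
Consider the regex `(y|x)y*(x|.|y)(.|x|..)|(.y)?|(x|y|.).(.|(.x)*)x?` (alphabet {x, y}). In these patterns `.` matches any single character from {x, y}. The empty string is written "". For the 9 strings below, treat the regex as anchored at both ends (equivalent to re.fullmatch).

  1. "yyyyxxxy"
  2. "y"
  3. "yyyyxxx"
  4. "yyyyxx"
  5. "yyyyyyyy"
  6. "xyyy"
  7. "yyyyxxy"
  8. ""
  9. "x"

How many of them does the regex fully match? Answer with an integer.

1 → no match
2 → no match
3 → match
4 → match
5 → match
6 → match
7 → match
8 → match
9 → no match
Total matched: 6

6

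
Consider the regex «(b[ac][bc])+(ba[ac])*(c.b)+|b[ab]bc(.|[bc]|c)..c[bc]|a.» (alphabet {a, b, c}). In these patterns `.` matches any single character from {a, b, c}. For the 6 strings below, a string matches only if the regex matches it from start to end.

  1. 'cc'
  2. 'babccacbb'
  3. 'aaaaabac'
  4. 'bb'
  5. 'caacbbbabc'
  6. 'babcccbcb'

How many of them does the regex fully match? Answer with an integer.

1

1 → no match
2 → no match
3 → no match
4 → no match
5 → no match
6 → match
Total matched: 1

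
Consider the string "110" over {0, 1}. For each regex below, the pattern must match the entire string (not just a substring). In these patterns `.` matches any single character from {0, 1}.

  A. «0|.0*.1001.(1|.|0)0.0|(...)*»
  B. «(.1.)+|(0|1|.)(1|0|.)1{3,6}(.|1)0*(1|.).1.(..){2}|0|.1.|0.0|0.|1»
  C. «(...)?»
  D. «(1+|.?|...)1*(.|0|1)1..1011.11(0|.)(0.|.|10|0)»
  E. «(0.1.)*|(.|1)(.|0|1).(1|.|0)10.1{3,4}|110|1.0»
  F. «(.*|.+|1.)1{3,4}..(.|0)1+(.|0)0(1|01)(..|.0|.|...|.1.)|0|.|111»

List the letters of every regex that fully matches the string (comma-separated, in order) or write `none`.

A, B, C, E

A → match
B → match
C → match
D → no match
E → match
F → no match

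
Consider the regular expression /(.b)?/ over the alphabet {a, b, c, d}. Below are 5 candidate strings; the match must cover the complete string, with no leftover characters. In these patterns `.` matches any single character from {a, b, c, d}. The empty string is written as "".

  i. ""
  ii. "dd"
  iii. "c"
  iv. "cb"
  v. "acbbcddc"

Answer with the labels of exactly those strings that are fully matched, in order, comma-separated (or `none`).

i, iv

i → match
ii → no match
iii → no match
iv → match
v → no match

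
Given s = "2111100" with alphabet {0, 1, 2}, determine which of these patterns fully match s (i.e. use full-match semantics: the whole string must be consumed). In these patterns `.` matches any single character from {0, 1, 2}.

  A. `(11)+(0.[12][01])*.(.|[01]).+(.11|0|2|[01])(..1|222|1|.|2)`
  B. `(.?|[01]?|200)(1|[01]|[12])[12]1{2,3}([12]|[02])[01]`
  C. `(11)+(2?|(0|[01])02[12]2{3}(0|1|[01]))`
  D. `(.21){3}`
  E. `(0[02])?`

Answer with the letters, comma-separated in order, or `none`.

A → no match — must start with "11"
B → match
C → no match — must start with "11"
D → no match — must end with "21"
E → no match

B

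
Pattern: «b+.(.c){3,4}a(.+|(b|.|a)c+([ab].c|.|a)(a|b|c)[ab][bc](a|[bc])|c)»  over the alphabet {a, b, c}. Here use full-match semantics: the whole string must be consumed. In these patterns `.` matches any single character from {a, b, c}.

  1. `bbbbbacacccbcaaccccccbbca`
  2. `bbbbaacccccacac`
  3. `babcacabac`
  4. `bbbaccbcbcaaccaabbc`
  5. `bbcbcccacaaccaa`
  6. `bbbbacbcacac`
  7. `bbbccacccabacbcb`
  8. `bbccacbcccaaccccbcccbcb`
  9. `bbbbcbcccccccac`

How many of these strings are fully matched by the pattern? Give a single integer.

8

1 → match
2 → match
3. `babcacabac` → no match
4 → match
5 → match
6. `bbbbacbcacac` → match
7 → match
8 → match
9 → match
Total matched: 8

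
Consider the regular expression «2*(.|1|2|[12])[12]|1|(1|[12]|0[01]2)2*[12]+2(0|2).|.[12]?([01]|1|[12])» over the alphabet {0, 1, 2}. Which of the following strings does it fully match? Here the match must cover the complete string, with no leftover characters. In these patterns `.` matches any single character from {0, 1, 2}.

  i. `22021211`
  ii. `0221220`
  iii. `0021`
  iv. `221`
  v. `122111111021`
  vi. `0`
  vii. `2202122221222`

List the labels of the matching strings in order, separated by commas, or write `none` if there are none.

i → no match
ii → no match
iii → no match
iv → match
v → no match
vi → no match
vii → no match

iv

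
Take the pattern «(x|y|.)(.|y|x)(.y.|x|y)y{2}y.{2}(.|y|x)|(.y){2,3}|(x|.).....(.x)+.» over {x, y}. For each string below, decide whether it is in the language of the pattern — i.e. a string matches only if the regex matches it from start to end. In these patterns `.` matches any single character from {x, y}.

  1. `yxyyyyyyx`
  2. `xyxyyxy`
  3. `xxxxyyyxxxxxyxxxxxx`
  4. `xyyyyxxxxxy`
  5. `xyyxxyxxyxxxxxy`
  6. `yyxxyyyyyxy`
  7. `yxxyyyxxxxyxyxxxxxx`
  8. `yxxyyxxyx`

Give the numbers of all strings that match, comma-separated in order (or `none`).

1 → match
2 → no match
3 → match
4 → match
5 → match
6 → no match
7 → match
8 → no match

1, 3, 4, 5, 7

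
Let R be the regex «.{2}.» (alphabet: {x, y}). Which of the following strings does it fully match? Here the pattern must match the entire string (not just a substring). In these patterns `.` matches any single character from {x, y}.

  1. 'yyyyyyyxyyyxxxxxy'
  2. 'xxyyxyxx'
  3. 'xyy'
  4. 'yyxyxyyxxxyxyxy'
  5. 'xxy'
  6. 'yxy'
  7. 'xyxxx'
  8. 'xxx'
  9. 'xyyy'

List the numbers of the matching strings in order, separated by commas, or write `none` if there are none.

3, 5, 6, 8

1 → no match
2. 'xxyyxyxx' → no match
3. 'xyy' → match
4 → no match
5. 'xxy' → match
6. 'yxy' → match
7. 'xyxxx' → no match
8. 'xxx' → match
9. 'xyyy' → no match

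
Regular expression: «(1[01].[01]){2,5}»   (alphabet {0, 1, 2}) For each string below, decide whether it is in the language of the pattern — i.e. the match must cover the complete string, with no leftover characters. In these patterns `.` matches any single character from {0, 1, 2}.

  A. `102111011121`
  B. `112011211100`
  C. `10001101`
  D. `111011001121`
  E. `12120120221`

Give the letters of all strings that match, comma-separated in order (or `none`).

A, B, C, D

A → match
B → match
C → match
D → match
E → no match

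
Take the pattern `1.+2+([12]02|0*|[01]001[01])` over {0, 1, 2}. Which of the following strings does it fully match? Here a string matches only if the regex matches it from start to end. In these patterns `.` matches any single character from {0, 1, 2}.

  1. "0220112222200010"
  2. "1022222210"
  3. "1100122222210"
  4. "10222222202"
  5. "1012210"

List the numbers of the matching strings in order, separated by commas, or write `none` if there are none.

1 → no match — must start with "1"
2 → no match
3 → no match
4 → match
5 → no match

4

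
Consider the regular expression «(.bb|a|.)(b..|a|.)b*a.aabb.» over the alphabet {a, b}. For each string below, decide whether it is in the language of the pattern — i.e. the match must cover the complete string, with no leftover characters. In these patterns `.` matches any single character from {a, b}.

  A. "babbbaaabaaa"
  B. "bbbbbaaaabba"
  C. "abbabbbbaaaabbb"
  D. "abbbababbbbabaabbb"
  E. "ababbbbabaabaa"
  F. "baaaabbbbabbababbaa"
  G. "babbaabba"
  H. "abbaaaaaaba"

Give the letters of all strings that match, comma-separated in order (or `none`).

A → no match
B → match
C → match
D → no match
E → no match
F → no match
G → no match
H → no match

B, C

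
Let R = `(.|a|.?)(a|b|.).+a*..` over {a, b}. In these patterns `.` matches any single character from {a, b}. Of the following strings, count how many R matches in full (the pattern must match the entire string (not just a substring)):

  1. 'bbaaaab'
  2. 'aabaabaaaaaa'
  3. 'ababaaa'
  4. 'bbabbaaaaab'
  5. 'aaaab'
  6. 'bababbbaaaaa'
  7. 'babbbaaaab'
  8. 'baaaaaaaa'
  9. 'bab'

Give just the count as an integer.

1. 'bbaaaab' → match
2. 'aabaabaaaaaa' → match
3. 'ababaaa' → match
4. 'bbabbaaaaab' → match
5. 'aaaab' → match
6. 'bababbbaaaaa' → match
7. 'babbbaaaab' → match
8. 'baaaaaaaa' → match
9. 'bab' → no match
Total matched: 8

8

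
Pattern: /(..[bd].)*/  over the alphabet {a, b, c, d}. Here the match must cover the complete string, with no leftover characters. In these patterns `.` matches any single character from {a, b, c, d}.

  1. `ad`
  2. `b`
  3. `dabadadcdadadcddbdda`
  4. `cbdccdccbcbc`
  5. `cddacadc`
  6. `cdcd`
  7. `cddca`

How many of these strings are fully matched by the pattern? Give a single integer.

1. `ad` → no match
2. `b` → no match
3 → match
4. `cbdccdccbcbc` → no match
5. `cddacadc` → match
6. `cdcd` → no match
7. `cddca` → no match
Total matched: 2

2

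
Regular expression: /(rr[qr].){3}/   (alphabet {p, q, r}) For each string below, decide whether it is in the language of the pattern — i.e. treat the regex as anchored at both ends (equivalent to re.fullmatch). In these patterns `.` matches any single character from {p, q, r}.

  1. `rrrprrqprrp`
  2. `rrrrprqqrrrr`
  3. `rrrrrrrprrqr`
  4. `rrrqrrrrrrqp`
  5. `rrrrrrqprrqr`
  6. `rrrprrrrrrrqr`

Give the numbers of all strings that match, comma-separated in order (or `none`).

1 → no match
2 → no match
3 → match
4 → match
5 → match
6 → no match

3, 4, 5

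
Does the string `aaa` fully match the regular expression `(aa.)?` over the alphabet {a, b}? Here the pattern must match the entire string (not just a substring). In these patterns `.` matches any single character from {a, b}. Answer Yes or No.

Yes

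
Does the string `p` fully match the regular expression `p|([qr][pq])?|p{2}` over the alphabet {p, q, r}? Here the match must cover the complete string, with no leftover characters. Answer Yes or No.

Yes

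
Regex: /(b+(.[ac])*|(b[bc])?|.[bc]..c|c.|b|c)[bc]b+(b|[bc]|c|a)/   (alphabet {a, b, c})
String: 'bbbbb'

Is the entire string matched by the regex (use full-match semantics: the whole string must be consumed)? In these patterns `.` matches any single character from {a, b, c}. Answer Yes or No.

Yes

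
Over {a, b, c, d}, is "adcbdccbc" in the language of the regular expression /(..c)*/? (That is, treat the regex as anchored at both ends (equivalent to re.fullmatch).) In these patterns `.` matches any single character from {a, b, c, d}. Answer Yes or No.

Yes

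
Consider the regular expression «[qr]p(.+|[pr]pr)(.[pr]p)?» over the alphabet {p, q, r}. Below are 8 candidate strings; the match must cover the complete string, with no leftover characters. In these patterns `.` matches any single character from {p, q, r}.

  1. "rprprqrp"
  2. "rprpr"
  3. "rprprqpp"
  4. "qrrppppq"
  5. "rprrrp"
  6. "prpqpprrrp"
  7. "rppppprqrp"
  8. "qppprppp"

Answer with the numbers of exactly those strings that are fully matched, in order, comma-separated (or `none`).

1 → match
2 → match
3 → match
4 → no match
5 → match
6 → no match
7 → match
8 → match

1, 2, 3, 5, 7, 8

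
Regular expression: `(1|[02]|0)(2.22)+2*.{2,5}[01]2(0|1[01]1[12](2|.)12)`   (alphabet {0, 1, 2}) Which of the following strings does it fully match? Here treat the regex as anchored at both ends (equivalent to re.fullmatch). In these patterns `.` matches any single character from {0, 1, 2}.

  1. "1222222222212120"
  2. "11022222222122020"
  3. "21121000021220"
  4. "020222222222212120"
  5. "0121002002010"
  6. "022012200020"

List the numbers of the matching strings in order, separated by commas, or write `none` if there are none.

1, 4

1 → match
2 → no match
3 → no match
4 → match
5 → no match
6 → no match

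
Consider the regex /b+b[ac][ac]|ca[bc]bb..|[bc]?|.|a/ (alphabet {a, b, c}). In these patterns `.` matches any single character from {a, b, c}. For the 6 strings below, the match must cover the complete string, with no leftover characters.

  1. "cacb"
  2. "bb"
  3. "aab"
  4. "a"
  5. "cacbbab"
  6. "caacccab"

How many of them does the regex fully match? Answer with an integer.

1 → no match
2 → no match
3 → no match
4 → match
5 → match
6 → no match
Total matched: 2

2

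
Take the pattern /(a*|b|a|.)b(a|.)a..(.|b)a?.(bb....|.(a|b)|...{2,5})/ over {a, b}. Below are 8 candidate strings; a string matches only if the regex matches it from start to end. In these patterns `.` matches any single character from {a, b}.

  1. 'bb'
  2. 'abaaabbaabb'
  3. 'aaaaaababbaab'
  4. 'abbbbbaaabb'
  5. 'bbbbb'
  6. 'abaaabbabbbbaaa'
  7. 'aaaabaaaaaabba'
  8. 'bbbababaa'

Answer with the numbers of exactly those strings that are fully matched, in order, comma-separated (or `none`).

2, 6, 7

1 → no match
2 → match
3 → no match
4 → no match
5 → no match
6 → match
7 → match
8 → no match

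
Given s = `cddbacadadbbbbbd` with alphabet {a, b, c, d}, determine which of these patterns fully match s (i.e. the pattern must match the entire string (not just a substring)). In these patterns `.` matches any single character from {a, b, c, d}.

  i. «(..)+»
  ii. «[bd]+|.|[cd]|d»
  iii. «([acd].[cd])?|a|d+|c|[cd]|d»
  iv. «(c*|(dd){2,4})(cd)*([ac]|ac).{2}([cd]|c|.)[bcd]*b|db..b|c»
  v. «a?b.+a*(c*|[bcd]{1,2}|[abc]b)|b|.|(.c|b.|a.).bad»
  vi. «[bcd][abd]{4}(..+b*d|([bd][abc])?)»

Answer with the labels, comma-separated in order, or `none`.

i, vi

i → match
ii → no match
iii → no match
iv → no match
v → no match
vi → match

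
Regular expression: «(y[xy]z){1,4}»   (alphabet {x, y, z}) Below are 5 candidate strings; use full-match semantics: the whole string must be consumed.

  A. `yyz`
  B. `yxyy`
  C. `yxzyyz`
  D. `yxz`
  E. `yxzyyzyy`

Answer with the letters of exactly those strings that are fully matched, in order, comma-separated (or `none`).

A, C, D

A. `yyz` → match
B. `yxyy` → no match — must end with `z`
C. `yxzyyz` → match
D. `yxz` → match
E. `yxzyyzyy` → no match — must end with `z`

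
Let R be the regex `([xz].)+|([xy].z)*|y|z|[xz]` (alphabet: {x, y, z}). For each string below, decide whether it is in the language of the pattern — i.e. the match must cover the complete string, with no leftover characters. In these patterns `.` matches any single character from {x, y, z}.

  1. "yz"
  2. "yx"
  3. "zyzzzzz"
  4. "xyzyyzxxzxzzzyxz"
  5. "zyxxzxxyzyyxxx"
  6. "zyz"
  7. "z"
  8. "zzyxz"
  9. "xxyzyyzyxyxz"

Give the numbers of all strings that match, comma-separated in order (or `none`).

7

1 → no match
2 → no match
3 → no match
4 → no match
5 → no match
6 → no match
7 → match
8 → no match
9 → no match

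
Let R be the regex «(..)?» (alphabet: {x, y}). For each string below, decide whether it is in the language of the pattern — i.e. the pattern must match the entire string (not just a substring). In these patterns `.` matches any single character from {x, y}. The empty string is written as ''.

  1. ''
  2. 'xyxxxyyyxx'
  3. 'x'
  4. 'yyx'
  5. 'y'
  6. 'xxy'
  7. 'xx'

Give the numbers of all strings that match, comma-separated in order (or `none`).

1 → match
2 → no match
3 → no match
4 → no match
5 → no match
6 → no match
7 → match

1, 7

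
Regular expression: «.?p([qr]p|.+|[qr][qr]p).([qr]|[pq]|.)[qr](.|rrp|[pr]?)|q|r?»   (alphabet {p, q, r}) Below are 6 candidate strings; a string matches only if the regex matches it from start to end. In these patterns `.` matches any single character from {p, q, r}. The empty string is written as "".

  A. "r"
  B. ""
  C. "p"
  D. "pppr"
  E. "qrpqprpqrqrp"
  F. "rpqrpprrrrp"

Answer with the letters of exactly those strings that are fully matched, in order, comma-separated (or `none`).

A, B, F

A. "r" → match
B. "" → match
C. "p" → no match
D. "pppr" → no match
E. "qrpqprpqrqrp" → no match
F. "rpqrpprrrrp" → match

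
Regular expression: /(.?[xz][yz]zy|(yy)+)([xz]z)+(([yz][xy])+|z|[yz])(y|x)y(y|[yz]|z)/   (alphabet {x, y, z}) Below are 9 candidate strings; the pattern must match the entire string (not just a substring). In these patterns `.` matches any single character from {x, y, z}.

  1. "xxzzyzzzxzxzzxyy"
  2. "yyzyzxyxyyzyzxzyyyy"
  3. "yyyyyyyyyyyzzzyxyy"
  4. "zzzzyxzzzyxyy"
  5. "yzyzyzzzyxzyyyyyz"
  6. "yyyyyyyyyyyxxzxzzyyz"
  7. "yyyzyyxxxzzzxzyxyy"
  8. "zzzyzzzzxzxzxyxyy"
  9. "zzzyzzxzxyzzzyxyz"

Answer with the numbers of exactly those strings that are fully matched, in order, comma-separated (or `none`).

1 → no match
2 → no match
3 → no match
4 → match
5 → no match
6 → no match
7 → no match
8 → no match
9 → no match

4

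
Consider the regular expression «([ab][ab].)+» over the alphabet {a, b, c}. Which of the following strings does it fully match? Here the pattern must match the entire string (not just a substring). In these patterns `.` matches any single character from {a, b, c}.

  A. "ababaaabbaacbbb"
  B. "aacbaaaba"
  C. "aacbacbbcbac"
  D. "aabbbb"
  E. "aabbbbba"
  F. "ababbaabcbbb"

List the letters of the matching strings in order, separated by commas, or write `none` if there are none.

A, B, C, D, F

A → match
B. "aacbaaaba" → match
C. "aacbacbbcbac" → match
D. "aabbbb" → match
E. "aabbbbba" → no match
F. "ababbaabcbbb" → match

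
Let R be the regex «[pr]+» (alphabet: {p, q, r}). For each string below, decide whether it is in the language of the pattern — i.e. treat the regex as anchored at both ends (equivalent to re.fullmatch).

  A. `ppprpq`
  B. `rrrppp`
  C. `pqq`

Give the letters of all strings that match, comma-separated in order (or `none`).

A → no match
B → match
C → no match

B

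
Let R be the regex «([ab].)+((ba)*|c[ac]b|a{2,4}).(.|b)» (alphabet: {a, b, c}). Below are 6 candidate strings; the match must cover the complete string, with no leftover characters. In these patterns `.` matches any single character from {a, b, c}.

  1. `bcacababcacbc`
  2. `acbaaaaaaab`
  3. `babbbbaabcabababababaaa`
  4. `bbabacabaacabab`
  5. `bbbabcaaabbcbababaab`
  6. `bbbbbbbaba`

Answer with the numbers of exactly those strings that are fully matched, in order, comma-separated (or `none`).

2, 4, 5, 6

1 → no match
2 → match
3 → no match
4 → match
5 → match
6 → match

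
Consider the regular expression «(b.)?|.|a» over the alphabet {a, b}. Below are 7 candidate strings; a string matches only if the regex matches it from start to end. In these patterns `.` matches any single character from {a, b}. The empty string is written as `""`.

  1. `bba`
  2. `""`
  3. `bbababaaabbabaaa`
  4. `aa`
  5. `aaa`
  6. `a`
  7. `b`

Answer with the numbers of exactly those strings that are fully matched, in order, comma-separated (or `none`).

1. `bba` → no match
2. `""` → match
3 → no match
4. `aa` → no match
5. `aaa` → no match
6. `a` → match
7. `b` → match

2, 6, 7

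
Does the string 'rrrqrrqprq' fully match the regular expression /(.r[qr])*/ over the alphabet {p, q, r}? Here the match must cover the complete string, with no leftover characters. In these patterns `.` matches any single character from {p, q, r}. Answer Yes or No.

No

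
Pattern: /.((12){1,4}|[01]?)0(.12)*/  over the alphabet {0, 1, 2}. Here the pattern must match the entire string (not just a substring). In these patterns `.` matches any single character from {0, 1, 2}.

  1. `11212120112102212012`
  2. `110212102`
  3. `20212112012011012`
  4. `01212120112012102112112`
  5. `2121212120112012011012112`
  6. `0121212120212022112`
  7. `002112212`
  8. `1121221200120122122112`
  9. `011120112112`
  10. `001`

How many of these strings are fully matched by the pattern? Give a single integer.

1 → no match
2 → no match
3 → no match
4 → no match
5 → no match
6 → no match
7 → no match
8 → no match
9 → no match
10 → no match
Total matched: 0

0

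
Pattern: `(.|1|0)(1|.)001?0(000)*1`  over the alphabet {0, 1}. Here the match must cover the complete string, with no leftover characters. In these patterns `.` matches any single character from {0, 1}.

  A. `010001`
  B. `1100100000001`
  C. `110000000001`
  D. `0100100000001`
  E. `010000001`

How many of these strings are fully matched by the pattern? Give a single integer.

5

A. `010001` → match
B → match
C. `110000000001` → match
D → match
E. `010000001` → match
Total matched: 5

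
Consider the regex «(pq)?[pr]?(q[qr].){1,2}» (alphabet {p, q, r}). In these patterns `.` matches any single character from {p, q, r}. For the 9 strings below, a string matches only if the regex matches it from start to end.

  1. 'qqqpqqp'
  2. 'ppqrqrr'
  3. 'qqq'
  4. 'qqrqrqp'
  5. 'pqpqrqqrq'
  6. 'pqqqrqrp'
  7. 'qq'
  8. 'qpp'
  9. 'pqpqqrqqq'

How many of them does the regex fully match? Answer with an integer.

4

1. 'qqqpqqp' → no match
2. 'ppqrqrr' → no match
3. 'qqq' → match
4. 'qqrqrqp' → no match
5. 'pqpqrqqrq' → match
6. 'pqqqrqrp' → match
7. 'qq' → no match
8. 'qpp' → no match
9. 'pqpqqrqqq' → match
Total matched: 4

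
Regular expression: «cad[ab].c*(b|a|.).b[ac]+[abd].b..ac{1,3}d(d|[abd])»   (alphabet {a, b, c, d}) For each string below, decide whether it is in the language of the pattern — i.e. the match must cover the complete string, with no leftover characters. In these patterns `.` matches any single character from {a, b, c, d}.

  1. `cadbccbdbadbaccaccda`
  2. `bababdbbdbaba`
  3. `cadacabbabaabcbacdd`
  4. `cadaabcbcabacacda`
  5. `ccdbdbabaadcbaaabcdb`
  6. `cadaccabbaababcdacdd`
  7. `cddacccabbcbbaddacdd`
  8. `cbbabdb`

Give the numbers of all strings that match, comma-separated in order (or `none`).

1 → no match
2 → no match — must start with `cad`
3 → no match
4 → no match
5 → no match — must start with `cad`
6 → match
7 → no match — must start with `cad`
8 → no match — must start with `cad`

6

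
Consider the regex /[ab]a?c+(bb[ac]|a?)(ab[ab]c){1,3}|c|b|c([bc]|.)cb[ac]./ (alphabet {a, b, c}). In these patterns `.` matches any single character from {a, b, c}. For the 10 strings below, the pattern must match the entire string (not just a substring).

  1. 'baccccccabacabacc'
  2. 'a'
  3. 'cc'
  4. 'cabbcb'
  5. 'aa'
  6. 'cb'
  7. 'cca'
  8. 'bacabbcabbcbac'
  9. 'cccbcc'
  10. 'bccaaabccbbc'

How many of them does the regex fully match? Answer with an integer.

1 → no match
2 → no match
3 → no match
4 → no match
5 → no match
6 → no match
7 → no match
8 → no match
9 → match
10 → no match
Total matched: 1

1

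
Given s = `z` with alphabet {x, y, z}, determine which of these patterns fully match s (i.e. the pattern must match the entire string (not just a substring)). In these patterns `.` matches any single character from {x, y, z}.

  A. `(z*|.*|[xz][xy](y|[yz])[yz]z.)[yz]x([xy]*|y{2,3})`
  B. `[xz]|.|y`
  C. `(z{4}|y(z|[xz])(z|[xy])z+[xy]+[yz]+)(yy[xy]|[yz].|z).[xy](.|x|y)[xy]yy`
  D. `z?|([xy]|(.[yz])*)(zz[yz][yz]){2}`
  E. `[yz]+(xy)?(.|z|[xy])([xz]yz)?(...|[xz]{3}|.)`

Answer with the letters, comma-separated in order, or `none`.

B, D

A → no match
B → match
C → no match — must end with `yy`
D → match
E → no match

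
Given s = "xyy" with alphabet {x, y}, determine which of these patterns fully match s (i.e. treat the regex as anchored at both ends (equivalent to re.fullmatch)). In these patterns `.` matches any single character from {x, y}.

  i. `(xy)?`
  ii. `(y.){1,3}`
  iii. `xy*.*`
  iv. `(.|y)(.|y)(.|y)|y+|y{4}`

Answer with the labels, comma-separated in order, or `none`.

iii, iv

i → no match
ii → no match — must start with "y"
iii → match
iv → match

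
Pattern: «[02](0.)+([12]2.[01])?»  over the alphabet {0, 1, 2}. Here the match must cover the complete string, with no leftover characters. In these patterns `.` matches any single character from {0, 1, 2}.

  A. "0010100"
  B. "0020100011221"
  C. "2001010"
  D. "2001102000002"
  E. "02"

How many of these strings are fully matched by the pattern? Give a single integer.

2

A → match
B → match
C → no match
D → no match
E → no match
Total matched: 2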